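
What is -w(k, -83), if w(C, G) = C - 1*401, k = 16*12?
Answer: 209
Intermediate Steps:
k = 192
w(C, G) = -401 + C (w(C, G) = C - 401 = -401 + C)
-w(k, -83) = -(-401 + 192) = -1*(-209) = 209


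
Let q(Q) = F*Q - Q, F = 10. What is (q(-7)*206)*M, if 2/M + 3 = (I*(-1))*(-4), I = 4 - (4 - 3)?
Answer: -2884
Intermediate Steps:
I = 3 (I = 4 - 1*1 = 4 - 1 = 3)
q(Q) = 9*Q (q(Q) = 10*Q - Q = 9*Q)
M = 2/9 (M = 2/(-3 + (3*(-1))*(-4)) = 2/(-3 - 3*(-4)) = 2/(-3 + 12) = 2/9 ≈ 0.22222)
(q(-7)*206)*M = ((9*(-7))*206)*(2/9) = -63*206*(2/9) = -12978*2/9 = -2884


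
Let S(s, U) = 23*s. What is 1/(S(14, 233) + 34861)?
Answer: 1/35183 ≈ 2.8423e-5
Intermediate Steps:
1/(S(14, 233) + 34861) = 1/(23*14 + 34861) = 1/(322 + 34861) = 1/35183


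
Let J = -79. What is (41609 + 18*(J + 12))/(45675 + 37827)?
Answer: 40403/83502 ≈ 0.48386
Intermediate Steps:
(41609 + 18*(J + 12))/(45675 + 37827) = (41609 + 18*(-79 + 12))/(45675 + 37827) = (41609 + 18*(-67))/83502 = (41609 - 1206)*(1/83502) = 40403*(1/83502) = 40403/83502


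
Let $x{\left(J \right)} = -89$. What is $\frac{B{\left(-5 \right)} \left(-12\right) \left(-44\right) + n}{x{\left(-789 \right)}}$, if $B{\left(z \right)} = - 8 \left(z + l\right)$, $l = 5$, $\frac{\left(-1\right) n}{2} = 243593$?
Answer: $5474$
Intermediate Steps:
$n = -487186$ ($n = \left(-2\right) 243593 = -487186$)
$B{\left(z \right)} = -40 - 8 z$ ($B{\left(z \right)} = - 8 \left(z + 5\right) = - 8 \left(5 + z\right) = -40 - 8 z$)
$\frac{B{\left(-5 \right)} \left(-12\right) \left(-44\right) + n}{x{\left(-789 \right)}} = \frac{\left(-40 - -40\right) \left(-12\right) \left(-44\right) - 487186}{-89} = \left(\left(-40 + 40\right) \left(-12\right) \left(-44\right) - 487186\right) \left(- \frac{1}{89}\right) = \left(0 \left(-12\right) \left(-44\right) - 487186\right) \left(- \frac{1}{89}\right) = \left(0 \left(-44\right) - 487186\right) \left(- \frac{1}{89}\right) = \left(0 - 487186\right) \left(- \frac{1}{89}\right) = \left(-487186\right) \left(- \frac{1}{89}\right) = 5474$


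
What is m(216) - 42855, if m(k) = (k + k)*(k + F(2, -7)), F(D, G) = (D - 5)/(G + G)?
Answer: 353847/7 ≈ 50550.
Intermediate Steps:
F(D, G) = (-5 + D)/(2*G) (F(D, G) = (-5 + D)/((2*G)) = (-5 + D)*(1/(2*G)) = (-5 + D)/(2*G))
m(k) = 2*k*(3/14 + k) (m(k) = (k + k)*(k + (1/2)*(-5 + 2)/(-7)) = (2*k)*(k + (1/2)*(-1/7)*(-3)) = (2*k)*(k + 3/14) = (2*k)*(3/14 + k) = 2*k*(3/14 + k))
m(216) - 42855 = (1/7)*216*(3 + 14*216) - 42855 = (1/7)*216*(3 + 3024) - 42855 = (1/7)*216*3027 - 42855 = 653832/7 - 42855 = 353847/7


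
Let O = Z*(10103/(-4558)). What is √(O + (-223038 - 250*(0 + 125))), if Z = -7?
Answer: 3*I*√586955934946/4558 ≈ 504.25*I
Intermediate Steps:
O = 70721/4558 (O = -70721/(-4558) = -70721*(-1)/4558 = -7*(-10103/4558) = 70721/4558 ≈ 15.516)
√(O + (-223038 - 250*(0 + 125))) = √(70721/4558 + (-223038 - 250*(0 + 125))) = √(70721/4558 + (-223038 - 250*125)) = √(70721/4558 + (-223038 - 1*31250)) = √(70721/4558 + (-223038 - 31250)) = √(70721/4558 - 254288) = √(-1158973983/4558) = 3*I*√586955934946/4558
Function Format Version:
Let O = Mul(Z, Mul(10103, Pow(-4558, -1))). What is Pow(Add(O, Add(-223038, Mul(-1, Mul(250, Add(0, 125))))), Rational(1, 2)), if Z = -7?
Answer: Mul(Rational(3, 4558), I, Pow(586955934946, Rational(1, 2))) ≈ Mul(504.25, I)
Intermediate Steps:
O = Rational(70721, 4558) (O = Mul(-7, Mul(10103, Pow(-4558, -1))) = Mul(-7, Mul(10103, Rational(-1, 4558))) = Mul(-7, Rational(-10103, 4558)) = Rational(70721, 4558) ≈ 15.516)
Pow(Add(O, Add(-223038, Mul(-1, Mul(250, Add(0, 125))))), Rational(1, 2)) = Pow(Add(Rational(70721, 4558), Add(-223038, Mul(-1, Mul(250, Add(0, 125))))), Rational(1, 2)) = Pow(Add(Rational(70721, 4558), Add(-223038, Mul(-1, Mul(250, 125)))), Rational(1, 2)) = Pow(Add(Rational(70721, 4558), Add(-223038, Mul(-1, 31250))), Rational(1, 2)) = Pow(Add(Rational(70721, 4558), Add(-223038, -31250)), Rational(1, 2)) = Pow(Add(Rational(70721, 4558), -254288), Rational(1, 2)) = Pow(Rational(-1158973983, 4558), Rational(1, 2)) = Mul(Rational(3, 4558), I, Pow(586955934946, Rational(1, 2)))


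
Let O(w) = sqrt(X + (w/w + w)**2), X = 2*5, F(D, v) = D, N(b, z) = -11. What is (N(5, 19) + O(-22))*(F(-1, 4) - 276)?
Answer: 3047 - 277*sqrt(451) ≈ -2835.6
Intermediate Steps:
X = 10
O(w) = sqrt(10 + (1 + w)**2) (O(w) = sqrt(10 + (w/w + w)**2) = sqrt(10 + (1 + w)**2))
(N(5, 19) + O(-22))*(F(-1, 4) - 276) = (-11 + sqrt(10 + (1 - 22)**2))*(-1 - 276) = (-11 + sqrt(10 + (-21)**2))*(-277) = (-11 + sqrt(10 + 441))*(-277) = (-11 + sqrt(451))*(-277) = 3047 - 277*sqrt(451)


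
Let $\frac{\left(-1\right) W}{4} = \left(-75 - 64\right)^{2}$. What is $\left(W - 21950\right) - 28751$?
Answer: $-127985$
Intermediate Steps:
$W = -77284$ ($W = - 4 \left(-75 - 64\right)^{2} = - 4 \left(-139\right)^{2} = \left(-4\right) 19321 = -77284$)
$\left(W - 21950\right) - 28751 = \left(-77284 - 21950\right) - 28751 = -99234 - 28751 = -127985$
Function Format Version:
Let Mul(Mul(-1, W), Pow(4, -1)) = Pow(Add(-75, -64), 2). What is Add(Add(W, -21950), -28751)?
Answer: -127985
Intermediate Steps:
W = -77284 (W = Mul(-4, Pow(Add(-75, -64), 2)) = Mul(-4, Pow(-139, 2)) = Mul(-4, 19321) = -77284)
Add(Add(W, -21950), -28751) = Add(Add(-77284, -21950), -28751) = Add(-99234, -28751) = -127985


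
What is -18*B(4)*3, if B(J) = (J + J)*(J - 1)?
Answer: -1296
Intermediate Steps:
B(J) = 2*J*(-1 + J) (B(J) = (2*J)*(-1 + J) = 2*J*(-1 + J))
-18*B(4)*3 = -36*4*(-1 + 4)*3 = -36*4*3*3 = -18*24*3 = -432*3 = -1296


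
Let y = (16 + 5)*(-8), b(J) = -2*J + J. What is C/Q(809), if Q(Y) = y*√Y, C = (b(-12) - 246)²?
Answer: -4563*√809/11326 ≈ -11.459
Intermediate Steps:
b(J) = -J
y = -168 (y = 21*(-8) = -168)
C = 54756 (C = (-1*(-12) - 246)² = (12 - 246)² = (-234)² = 54756)
Q(Y) = -168*√Y
C/Q(809) = 54756/((-168*√809)) = 54756*(-√809/135912) = -4563*√809/11326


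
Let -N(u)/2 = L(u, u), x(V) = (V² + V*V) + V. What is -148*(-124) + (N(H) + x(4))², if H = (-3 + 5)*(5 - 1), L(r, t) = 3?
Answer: 19252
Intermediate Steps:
H = 8 (H = 2*4 = 8)
x(V) = V + 2*V² (x(V) = (V² + V²) + V = 2*V² + V = V + 2*V²)
N(u) = -6 (N(u) = -2*3 = -6)
-148*(-124) + (N(H) + x(4))² = -148*(-124) + (-6 + 4*(1 + 2*4))² = 18352 + (-6 + 4*(1 + 8))² = 18352 + (-6 + 4*9)² = 18352 + (-6 + 36)² = 18352 + 30² = 18352 + 900 = 19252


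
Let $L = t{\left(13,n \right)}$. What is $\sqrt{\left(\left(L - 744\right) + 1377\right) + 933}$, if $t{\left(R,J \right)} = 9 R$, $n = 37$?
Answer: $3 \sqrt{187} \approx 41.024$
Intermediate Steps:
$L = 117$ ($L = 9 \cdot 13 = 117$)
$\sqrt{\left(\left(L - 744\right) + 1377\right) + 933} = \sqrt{\left(\left(117 - 744\right) + 1377\right) + 933} = \sqrt{\left(-627 + 1377\right) + 933} = \sqrt{750 + 933} = \sqrt{1683} = 3 \sqrt{187}$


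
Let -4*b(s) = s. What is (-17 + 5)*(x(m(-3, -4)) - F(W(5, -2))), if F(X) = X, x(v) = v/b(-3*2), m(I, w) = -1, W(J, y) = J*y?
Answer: -112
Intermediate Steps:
b(s) = -s/4
x(v) = 2*v/3 (x(v) = v/((-(-3)*2/4)) = v/((-¼*(-6))) = v/(3/2) = v*(⅔) = 2*v/3)
(-17 + 5)*(x(m(-3, -4)) - F(W(5, -2))) = (-17 + 5)*((⅔)*(-1) - 5*(-2)) = -12*(-⅔ - 1*(-10)) = -12*(-⅔ + 10) = -12*28/3 = -112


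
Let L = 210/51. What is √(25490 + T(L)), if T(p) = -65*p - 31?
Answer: √7280301/17 ≈ 158.72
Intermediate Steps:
L = 70/17 (L = 210*(1/51) = 70/17 ≈ 4.1176)
T(p) = -31 - 65*p
√(25490 + T(L)) = √(25490 + (-31 - 65*70/17)) = √(25490 + (-31 - 4550/17)) = √(25490 - 5077/17) = √(428253/17) = √7280301/17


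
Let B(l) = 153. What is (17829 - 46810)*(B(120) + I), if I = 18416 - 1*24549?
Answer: 173306380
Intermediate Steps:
I = -6133 (I = 18416 - 24549 = -6133)
(17829 - 46810)*(B(120) + I) = (17829 - 46810)*(153 - 6133) = -28981*(-5980) = 173306380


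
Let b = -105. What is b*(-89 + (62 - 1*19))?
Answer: 4830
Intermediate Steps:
b*(-89 + (62 - 1*19)) = -105*(-89 + (62 - 1*19)) = -105*(-89 + (62 - 19)) = -105*(-89 + 43) = -105*(-46) = 4830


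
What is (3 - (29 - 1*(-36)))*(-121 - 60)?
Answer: 11222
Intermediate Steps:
(3 - (29 - 1*(-36)))*(-121 - 60) = (3 - (29 + 36))*(-181) = (3 - 1*65)*(-181) = (3 - 65)*(-181) = -62*(-181) = 11222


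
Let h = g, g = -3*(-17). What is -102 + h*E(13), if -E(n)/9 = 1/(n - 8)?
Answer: -969/5 ≈ -193.80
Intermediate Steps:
g = 51
h = 51
E(n) = -9/(-8 + n) (E(n) = -9/(n - 8) = -9/(-8 + n))
-102 + h*E(13) = -102 + 51*(-9/(-8 + 13)) = -102 + 51*(-9/5) = -102 - 459/5 = -969/5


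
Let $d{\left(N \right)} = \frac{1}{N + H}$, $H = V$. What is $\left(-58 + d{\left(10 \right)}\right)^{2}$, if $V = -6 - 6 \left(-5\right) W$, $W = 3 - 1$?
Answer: $\frac{13771521}{4096} \approx 3362.2$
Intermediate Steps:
$W = 2$ ($W = 3 - 1 = 2$)
$V = 54$ ($V = -6 - 6 \left(-5\right) 2 = -6 - \left(-30\right) 2 = -6 - -60 = -6 + 60 = 54$)
$H = 54$
$d{\left(N \right)} = \frac{1}{54 + N}$ ($d{\left(N \right)} = \frac{1}{N + 54} = \frac{1}{54 + N}$)
$\left(-58 + d{\left(10 \right)}\right)^{2} = \left(-58 + \frac{1}{54 + 10}\right)^{2} = \left(-58 + \frac{1}{64}\right)^{2} = \left(- \frac{3711}{64}\right)^{2} = \frac{13771521}{4096}$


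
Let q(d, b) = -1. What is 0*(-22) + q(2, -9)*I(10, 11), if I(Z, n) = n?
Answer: -11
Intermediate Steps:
0*(-22) + q(2, -9)*I(10, 11) = 0*(-22) - 1*11 = 0 - 11 = -11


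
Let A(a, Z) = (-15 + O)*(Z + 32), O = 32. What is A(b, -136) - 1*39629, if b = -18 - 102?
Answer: -41397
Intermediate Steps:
b = -120
A(a, Z) = 544 + 17*Z (A(a, Z) = (-15 + 32)*(Z + 32) = 17*(32 + Z) = 544 + 17*Z)
A(b, -136) - 1*39629 = (544 + 17*(-136)) - 1*39629 = (544 - 2312) - 39629 = -1768 - 39629 = -41397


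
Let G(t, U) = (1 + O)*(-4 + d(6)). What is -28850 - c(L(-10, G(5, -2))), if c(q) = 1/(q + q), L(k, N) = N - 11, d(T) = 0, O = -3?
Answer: -173099/6 ≈ -28850.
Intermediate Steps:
G(t, U) = 8 (G(t, U) = (1 - 3)*(-4 + 0) = -2*(-4) = 8)
L(k, N) = -11 + N
c(q) = 1/(2*q)
-28850 - c(L(-10, G(5, -2))) = -28850 - 1/(2*(-11 + 8)) = -28850 - 1/(2*(-3)) = -28850 - (-1)/(2*3) = -28850 - 1*(-⅙) = -28850 + ⅙ = -173099/6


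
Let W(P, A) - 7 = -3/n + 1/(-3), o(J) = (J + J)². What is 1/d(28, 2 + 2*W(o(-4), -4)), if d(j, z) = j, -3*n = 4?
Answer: 1/28 ≈ 0.035714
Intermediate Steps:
n = -4/3 (n = -⅓*4 = -4/3 ≈ -1.3333)
o(J) = 4*J² (o(J) = (2*J)² = 4*J²)
W(P, A) = 107/12 (W(P, A) = 7 + (-3/(-4/3) + 1/(-3)) = 7 + (-3*(-¾) + 1*(-⅓)) = 7 + (9/4 - ⅓) = 7 + 23/12 = 107/12)
1/d(28, 2 + 2*W(o(-4), -4)) = 1/28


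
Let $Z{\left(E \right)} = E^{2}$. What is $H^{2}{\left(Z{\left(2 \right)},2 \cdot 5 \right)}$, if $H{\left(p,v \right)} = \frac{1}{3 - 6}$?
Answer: $\frac{1}{9} \approx 0.11111$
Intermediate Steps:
$H{\left(p,v \right)} = - \frac{1}{3}$ ($H{\left(p,v \right)} = \frac{1}{-3} = - \frac{1}{3}$)
$H^{2}{\left(Z{\left(2 \right)},2 \cdot 5 \right)} = \left(- \frac{1}{3}\right)^{2} = \frac{1}{9}$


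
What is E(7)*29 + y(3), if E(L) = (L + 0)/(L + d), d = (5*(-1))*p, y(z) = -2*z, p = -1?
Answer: 131/12 ≈ 10.917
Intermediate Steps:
d = 5 (d = (5*(-1))*(-1) = -5*(-1) = 5)
E(L) = L/(5 + L) (E(L) = (L + 0)/(L + 5) = L/(5 + L))
E(7)*29 + y(3) = (7/(5 + 7))*29 - 2*3 = (7/12)*29 - 6 = 203/12 - 6 = 131/12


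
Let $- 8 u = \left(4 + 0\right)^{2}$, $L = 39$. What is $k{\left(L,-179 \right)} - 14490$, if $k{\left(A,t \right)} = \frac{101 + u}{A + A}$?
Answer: $- \frac{376707}{26} \approx -14489.0$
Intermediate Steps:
$u = -2$ ($u = - \frac{\left(4 + 0\right)^{2}}{8} = - \frac{4^{2}}{8} = \left(- \frac{1}{8}\right) 16 = -2$)
$k{\left(A,t \right)} = \frac{99}{2 A}$ ($k{\left(A,t \right)} = \frac{101 - 2}{A + A} = \frac{99}{2 A}$)
$k{\left(L,-179 \right)} - 14490 = \frac{99}{2 \cdot 39} - 14490 = \frac{99}{2} \cdot \frac{1}{39} - 14490 = \frac{33}{26} - 14490 = - \frac{376707}{26}$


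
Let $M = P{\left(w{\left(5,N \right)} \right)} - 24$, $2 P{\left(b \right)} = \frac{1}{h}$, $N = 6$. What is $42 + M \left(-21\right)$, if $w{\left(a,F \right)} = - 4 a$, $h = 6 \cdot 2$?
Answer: $\frac{4361}{8} \approx 545.13$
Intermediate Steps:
$h = 12$
$P{\left(b \right)} = \frac{1}{24}$ ($P{\left(b \right)} = \frac{1}{2 \cdot 12} = \frac{1}{2} \cdot \frac{1}{12} = \frac{1}{24}$)
$M = - \frac{575}{24}$ ($M = \frac{1}{24} - 24 = - \frac{575}{24} \approx -23.958$)
$42 + M \left(-21\right) = 42 - - \frac{4025}{8} = 42 + \frac{4025}{8} = \frac{4361}{8}$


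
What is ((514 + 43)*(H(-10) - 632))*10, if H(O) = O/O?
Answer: -3514670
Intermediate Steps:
H(O) = 1
((514 + 43)*(H(-10) - 632))*10 = ((514 + 43)*(1 - 632))*10 = (557*(-631))*10 = -351467*10 = -3514670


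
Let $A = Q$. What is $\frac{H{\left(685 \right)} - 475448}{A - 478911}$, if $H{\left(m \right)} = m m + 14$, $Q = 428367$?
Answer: $\frac{6209}{50544} \approx 0.12284$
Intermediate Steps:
$H{\left(m \right)} = 14 + m^{2}$ ($H{\left(m \right)} = m^{2} + 14 = 14 + m^{2}$)
$A = 428367$
$\frac{H{\left(685 \right)} - 475448}{A - 478911} = \frac{\left(14 + 685^{2}\right) - 475448}{428367 - 478911} = \frac{\left(14 + 469225\right) - 475448}{-50544} = \left(469239 - 475448\right) \left(- \frac{1}{50544}\right) = \left(-6209\right) \left(- \frac{1}{50544}\right) = \frac{6209}{50544}$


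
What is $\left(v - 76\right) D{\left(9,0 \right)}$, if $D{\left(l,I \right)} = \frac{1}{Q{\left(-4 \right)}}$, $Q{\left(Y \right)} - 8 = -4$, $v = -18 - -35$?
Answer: $- \frac{59}{4} \approx -14.75$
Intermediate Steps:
$v = 17$ ($v = -18 + 35 = 17$)
$Q{\left(Y \right)} = 4$ ($Q{\left(Y \right)} = 8 - 4 = 4$)
$D{\left(l,I \right)} = \frac{1}{4}$
$\left(v - 76\right) D{\left(9,0 \right)} = \left(17 - 76\right) \frac{1}{4} = \left(-59\right) \frac{1}{4} = - \frac{59}{4}$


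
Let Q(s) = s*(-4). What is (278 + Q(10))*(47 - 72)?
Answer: -5950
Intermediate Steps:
Q(s) = -4*s
(278 + Q(10))*(47 - 72) = (278 - 4*10)*(47 - 72) = (278 - 40)*(-25) = 238*(-25) = -5950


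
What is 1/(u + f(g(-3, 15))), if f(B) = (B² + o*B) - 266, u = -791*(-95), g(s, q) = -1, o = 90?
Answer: 1/74790 ≈ 1.3371e-5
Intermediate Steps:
u = 75145
f(B) = -266 + B² + 90*B (f(B) = (B² + 90*B) - 266 = -266 + B² + 90*B)
1/(u + f(g(-3, 15))) = 1/(75145 + (-266 + (-1)² + 90*(-1))) = 1/(75145 + (-266 + 1 - 90)) = 1/(75145 - 355) = 1/74790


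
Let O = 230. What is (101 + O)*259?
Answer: 85729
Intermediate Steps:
(101 + O)*259 = (101 + 230)*259 = 331*259 = 85729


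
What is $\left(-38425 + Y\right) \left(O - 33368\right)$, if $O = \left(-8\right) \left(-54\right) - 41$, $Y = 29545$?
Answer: $292835760$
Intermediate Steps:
$O = 391$ ($O = 432 - 41 = 391$)
$\left(-38425 + Y\right) \left(O - 33368\right) = \left(-38425 + 29545\right) \left(391 - 33368\right) = \left(-8880\right) \left(-32977\right) = 292835760$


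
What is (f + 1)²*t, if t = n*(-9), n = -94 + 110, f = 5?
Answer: -5184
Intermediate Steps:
n = 16
t = -144 (t = 16*(-9) = -144)
(f + 1)²*t = (5 + 1)²*(-144) = 6²*(-144) = 36*(-144) = -5184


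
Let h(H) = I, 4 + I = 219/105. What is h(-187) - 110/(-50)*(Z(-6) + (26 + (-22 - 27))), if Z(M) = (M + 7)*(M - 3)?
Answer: -2531/35 ≈ -72.314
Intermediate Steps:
I = -67/35 (I = -4 + 219/105 = -4 + 219*(1/105) = -4 + 73/35 = -67/35 ≈ -1.9143)
h(H) = -67/35
Z(M) = (-3 + M)*(7 + M) (Z(M) = (7 + M)*(-3 + M) = (-3 + M)*(7 + M))
h(-187) - 110/(-50)*(Z(-6) + (26 + (-22 - 27))) = -67/35 - 110/(-50)*((-21 + (-6)² + 4*(-6)) + (26 + (-22 - 27))) = -67/35 - 110*(-1/50)*((-21 + 36 - 24) + (26 - 49)) = -67/35 - (-11)*(-9 - 23)/5 = -67/35 - (-11)*(-32)/5 = -67/35 - 1*352/5 = -67/35 - 352/5 = -2531/35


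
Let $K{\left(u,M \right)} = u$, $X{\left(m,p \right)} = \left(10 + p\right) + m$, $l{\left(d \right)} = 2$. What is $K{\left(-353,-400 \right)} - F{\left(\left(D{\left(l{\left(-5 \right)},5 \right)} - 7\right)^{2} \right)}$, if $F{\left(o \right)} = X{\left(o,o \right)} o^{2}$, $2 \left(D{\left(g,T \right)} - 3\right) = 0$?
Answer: $-11105$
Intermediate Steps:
$X{\left(m,p \right)} = 10 + m + p$
$D{\left(g,T \right)} = 3$ ($D{\left(g,T \right)} = 3 + \frac{1}{2} \cdot 0 = 3 + 0 = 3$)
$F{\left(o \right)} = o^{2} \left(10 + 2 o\right)$ ($F{\left(o \right)} = \left(10 + o + o\right) o^{2} = \left(10 + 2 o\right) o^{2} = o^{2} \left(10 + 2 o\right)$)
$K{\left(-353,-400 \right)} - F{\left(\left(D{\left(l{\left(-5 \right)},5 \right)} - 7\right)^{2} \right)} = -353 - 2 \left(\left(3 - 7\right)^{2}\right)^{2} \left(5 + \left(3 - 7\right)^{2}\right) = -353 - 2 \left(\left(-4\right)^{2}\right)^{2} \left(5 + \left(-4\right)^{2}\right) = -353 - 2 \cdot 16^{2} \left(5 + 16\right) = -353 - 2 \cdot 256 \cdot 21 = -353 - 10752 = -11105$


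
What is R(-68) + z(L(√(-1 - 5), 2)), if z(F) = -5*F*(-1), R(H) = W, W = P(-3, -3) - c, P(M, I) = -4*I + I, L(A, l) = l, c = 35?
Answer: -16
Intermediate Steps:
P(M, I) = -3*I
W = -26 (W = -3*(-3) - 1*35 = 9 - 35 = -26)
R(H) = -26
z(F) = 5*F
R(-68) + z(L(√(-1 - 5), 2)) = -26 + 5*2 = -26 + 10 = -16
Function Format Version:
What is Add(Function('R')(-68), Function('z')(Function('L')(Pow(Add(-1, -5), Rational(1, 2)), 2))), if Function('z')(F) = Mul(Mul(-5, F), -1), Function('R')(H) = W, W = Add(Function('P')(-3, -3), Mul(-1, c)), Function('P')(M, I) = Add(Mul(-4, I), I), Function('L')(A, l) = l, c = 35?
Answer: -16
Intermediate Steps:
Function('P')(M, I) = Mul(-3, I)
W = -26 (W = Add(Mul(-3, -3), Mul(-1, 35)) = Add(9, -35) = -26)
Function('R')(H) = -26
Function('z')(F) = Mul(5, F)
Add(Function('R')(-68), Function('z')(Function('L')(Pow(Add(-1, -5), Rational(1, 2)), 2))) = Add(-26, Mul(5, 2)) = Add(-26, 10) = -16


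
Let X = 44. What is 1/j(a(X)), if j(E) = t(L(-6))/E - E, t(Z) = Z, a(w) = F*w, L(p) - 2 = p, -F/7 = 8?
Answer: 616/1517825 ≈ 0.00040584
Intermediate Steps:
F = -56 (F = -7*8 = -56)
L(p) = 2 + p
a(w) = -56*w
j(E) = -E - 4/E (j(E) = (2 - 6)/E - E = -4/E - E = -E - 4/E)
1/j(a(X)) = 1/(-(-56)*44 - 4/((-56*44))) = 1/(-1*(-2464) - 4/(-2464)) = 1/(2464 - 4*(-1/2464)) = 1/(2464 + 1/616) = 1/(1517825/616) = 616/1517825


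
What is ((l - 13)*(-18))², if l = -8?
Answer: 142884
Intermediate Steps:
((l - 13)*(-18))² = ((-8 - 13)*(-18))² = (-21*(-18))² = 378² = 142884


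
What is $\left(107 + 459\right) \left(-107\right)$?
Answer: $-60562$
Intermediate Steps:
$\left(107 + 459\right) \left(-107\right) = 566 \left(-107\right) = -60562$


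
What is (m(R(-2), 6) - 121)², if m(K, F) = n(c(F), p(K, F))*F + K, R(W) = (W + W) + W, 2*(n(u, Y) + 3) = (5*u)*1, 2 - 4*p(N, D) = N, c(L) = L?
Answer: 3025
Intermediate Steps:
p(N, D) = ½ - N/4
n(u, Y) = -3 + 5*u/2 (n(u, Y) = -3 + ((5*u)*1)/2 = -3 + (5*u)/2 = -3 + 5*u/2)
R(W) = 3*W (R(W) = 2*W + W = 3*W)
m(K, F) = K + F*(-3 + 5*F/2) (m(K, F) = (-3 + 5*F/2)*F + K = F*(-3 + 5*F/2) + K = K + F*(-3 + 5*F/2))
(m(R(-2), 6) - 121)² = ((3*(-2) + (½)*6*(-6 + 5*6)) - 121)² = ((-6 + (½)*6*(-6 + 30)) - 121)² = ((-6 + (½)*6*24) - 121)² = ((-6 + 72) - 121)² = (66 - 121)² = (-55)² = 3025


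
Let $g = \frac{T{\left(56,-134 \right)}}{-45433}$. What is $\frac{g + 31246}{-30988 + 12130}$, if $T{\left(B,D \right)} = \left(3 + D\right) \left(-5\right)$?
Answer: $- \frac{473199621}{285591838} \approx -1.6569$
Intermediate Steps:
$T{\left(B,D \right)} = -15 - 5 D$
$g = - \frac{655}{45433}$ ($g = \frac{-15 - -670}{-45433} = \left(-15 + 670\right) \left(- \frac{1}{45433}\right) = 655 \left(- \frac{1}{45433}\right) = - \frac{655}{45433} \approx -0.014417$)
$\frac{g + 31246}{-30988 + 12130} = \frac{- \frac{655}{45433} + 31246}{-30988 + 12130} = \frac{1419598863}{45433 \left(-18858\right)} = \frac{1419598863}{45433} \left(- \frac{1}{18858}\right) = - \frac{473199621}{285591838}$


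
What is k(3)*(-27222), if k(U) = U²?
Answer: -244998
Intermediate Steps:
k(3)*(-27222) = 3²*(-27222) = 9*(-27222) = -244998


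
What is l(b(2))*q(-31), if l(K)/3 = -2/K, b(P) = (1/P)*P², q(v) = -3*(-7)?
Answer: -63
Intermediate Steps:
q(v) = 21
b(P) = P (b(P) = P²/P = P)
l(K) = -6/K (l(K) = 3*(-2/K) = -6/K)
l(b(2))*q(-31) = -6/2*21 = -6*½*21 = -3*21 = -63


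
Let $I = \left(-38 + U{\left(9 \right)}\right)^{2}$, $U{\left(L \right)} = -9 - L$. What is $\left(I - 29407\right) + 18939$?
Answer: $-7332$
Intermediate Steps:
$I = 3136$ ($I = \left(-38 - 18\right)^{2} = \left(-56\right)^{2} = 3136$)
$\left(I - 29407\right) + 18939 = \left(3136 - 29407\right) + 18939 = -26271 + 18939 = -7332$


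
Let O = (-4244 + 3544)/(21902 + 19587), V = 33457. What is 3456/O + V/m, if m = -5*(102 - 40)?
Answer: -317664821/1550 ≈ -2.0495e+5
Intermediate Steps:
m = -310 (m = -5*62 = -310)
O = -100/5927 (O = -700/41489 = -700*1/41489 = -100/5927 ≈ -0.016872)
3456/O + V/m = 3456/(-100/5927) + 33457/(-310) = 3456*(-5927/100) + 33457*(-1/310) = -5120928/25 - 33457/310 = -317664821/1550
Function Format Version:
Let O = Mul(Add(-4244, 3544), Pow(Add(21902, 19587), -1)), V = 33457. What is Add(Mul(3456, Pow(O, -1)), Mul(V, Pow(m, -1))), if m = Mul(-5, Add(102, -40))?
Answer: Rational(-317664821, 1550) ≈ -2.0495e+5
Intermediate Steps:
m = -310 (m = Mul(-5, 62) = -310)
O = Rational(-100, 5927) (O = Mul(-700, Pow(41489, -1)) = Mul(-700, Rational(1, 41489)) = Rational(-100, 5927) ≈ -0.016872)
Add(Mul(3456, Pow(O, -1)), Mul(V, Pow(m, -1))) = Add(Mul(3456, Pow(Rational(-100, 5927), -1)), Mul(33457, Pow(-310, -1))) = Add(Mul(3456, Rational(-5927, 100)), Mul(33457, Rational(-1, 310))) = Add(Rational(-5120928, 25), Rational(-33457, 310)) = Rational(-317664821, 1550)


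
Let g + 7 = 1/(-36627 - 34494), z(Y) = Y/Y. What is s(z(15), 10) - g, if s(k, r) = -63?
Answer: -3982775/71121 ≈ -56.000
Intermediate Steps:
z(Y) = 1
g = -497848/71121 (g = -7 + 1/(-36627 - 34494) = -7 + 1/(-71121) = -7 - 1/71121 = -497848/71121 ≈ -7.0000)
s(z(15), 10) - g = -63 - 1*(-497848/71121) = -63 + 497848/71121 = -3982775/71121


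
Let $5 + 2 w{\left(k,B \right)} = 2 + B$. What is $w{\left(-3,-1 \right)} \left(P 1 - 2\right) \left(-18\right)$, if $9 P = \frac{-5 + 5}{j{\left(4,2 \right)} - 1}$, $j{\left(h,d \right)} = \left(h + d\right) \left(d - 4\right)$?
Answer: $-72$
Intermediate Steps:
$j{\left(h,d \right)} = \left(-4 + d\right) \left(d + h\right)$ ($j{\left(h,d \right)} = \left(d + h\right) \left(-4 + d\right) = \left(-4 + d\right) \left(d + h\right)$)
$P = 0$ ($P = \frac{\left(-5 + 5\right) \frac{1}{\left(2^{2} - 8 - 16 + 2 \cdot 4\right) - 1}}{9} = \frac{0 \frac{1}{\left(4 - 8 - 16 + 8\right) - 1}}{9} = \frac{0 \frac{1}{-12 - 1}}{9} = \frac{0 \frac{1}{-13}}{9} = \frac{0 \left(- \frac{1}{13}\right)}{9} = \frac{1}{9} \cdot 0 = 0$)
$w{\left(k,B \right)} = - \frac{3}{2} + \frac{B}{2}$ ($w{\left(k,B \right)} = - \frac{5}{2} + \frac{2 + B}{2} = - \frac{5}{2} + \left(1 + \frac{B}{2}\right) = - \frac{3}{2} + \frac{B}{2}$)
$w{\left(-3,-1 \right)} \left(P 1 - 2\right) \left(-18\right) = \left(- \frac{3}{2} + \frac{1}{2} \left(-1\right)\right) \left(0 \cdot 1 - 2\right) \left(-18\right) = \left(- \frac{3}{2} - \frac{1}{2}\right) \left(0 - 2\right) \left(-18\right) = \left(-2\right) \left(-2\right) \left(-18\right) = 4 \left(-18\right) = -72$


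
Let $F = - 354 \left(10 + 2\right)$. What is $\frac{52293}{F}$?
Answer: $- \frac{17431}{1416} \approx -12.31$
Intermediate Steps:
$F = -4248$ ($F = \left(-354\right) 12 = -4248$)
$\frac{52293}{F} = \frac{52293}{-4248} = 52293 \left(- \frac{1}{4248}\right) = - \frac{17431}{1416}$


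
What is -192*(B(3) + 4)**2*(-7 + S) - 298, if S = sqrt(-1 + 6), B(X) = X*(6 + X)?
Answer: 1291286 - 184512*sqrt(5) ≈ 8.7871e+5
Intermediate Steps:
S = sqrt(5) ≈ 2.2361
-192*(B(3) + 4)**2*(-7 + S) - 298 = -192*(3*(6 + 3) + 4)**2*(-7 + sqrt(5)) - 298 = -192*(3*9 + 4)**2*(-7 + sqrt(5)) - 298 = -192*(27 + 4)**2*(-7 + sqrt(5)) - 298 = -192*31**2*(-7 + sqrt(5)) - 298 = -184512*(-7 + sqrt(5)) - 298 = -192*(-6727 + 961*sqrt(5)) - 298 = (1291584 - 184512*sqrt(5)) - 298 = 1291286 - 184512*sqrt(5)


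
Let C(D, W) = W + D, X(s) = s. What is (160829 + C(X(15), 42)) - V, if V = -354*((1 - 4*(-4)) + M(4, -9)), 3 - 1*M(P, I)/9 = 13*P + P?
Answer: -1954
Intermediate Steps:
C(D, W) = D + W
M(P, I) = 27 - 126*P (M(P, I) = 27 - 9*(13*P + P) = 27 - 126*P)
V = 162840 (V = -354*((1 - 4*(-4)) + (27 - 126*4)) = -354*((1 + 16) + (27 - 504)) = -354*(17 - 477) = -354*(-460) = 162840)
(160829 + C(X(15), 42)) - V = (160829 + (15 + 42)) - 1*162840 = (160829 + 57) - 162840 = 160886 - 162840 = -1954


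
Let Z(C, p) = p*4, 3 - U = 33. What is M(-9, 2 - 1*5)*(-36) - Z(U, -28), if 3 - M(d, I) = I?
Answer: -104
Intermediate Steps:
U = -30 (U = 3 - 1*33 = 3 - 33 = -30)
M(d, I) = 3 - I
Z(C, p) = 4*p
M(-9, 2 - 1*5)*(-36) - Z(U, -28) = (3 - (2 - 1*5))*(-36) - 4*(-28) = (3 - (2 - 5))*(-36) - 1*(-112) = (3 - 1*(-3))*(-36) + 112 = (3 + 3)*(-36) + 112 = 6*(-36) + 112 = -216 + 112 = -104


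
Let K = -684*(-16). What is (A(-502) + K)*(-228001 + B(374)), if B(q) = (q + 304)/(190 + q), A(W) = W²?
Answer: -2817748269994/47 ≈ -5.9952e+10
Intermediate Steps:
K = 10944
B(q) = (304 + q)/(190 + q)
(A(-502) + K)*(-228001 + B(374)) = ((-502)² + 10944)*(-228001 + (304 + 374)/(190 + 374)) = (252004 + 10944)*(-228001 + 678/564) = 262948*(-228001 + (1/564)*678) = 262948*(-228001 + 113/94) = 262948*(-21431981/94) = -2817748269994/47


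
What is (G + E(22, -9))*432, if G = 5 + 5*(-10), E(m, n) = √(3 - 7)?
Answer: -19440 + 864*I ≈ -19440.0 + 864.0*I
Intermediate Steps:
E(m, n) = 2*I (E(m, n) = √(-4) = 2*I)
G = -45 (G = 5 - 50 = -45)
(G + E(22, -9))*432 = (-45 + 2*I)*432 = -19440 + 864*I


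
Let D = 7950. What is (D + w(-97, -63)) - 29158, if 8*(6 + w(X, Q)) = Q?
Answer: -169775/8 ≈ -21222.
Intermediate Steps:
w(X, Q) = -6 + Q/8
(D + w(-97, -63)) - 29158 = (7950 + (-6 + (1/8)*(-63))) - 29158 = (7950 + (-6 - 63/8)) - 29158 = (7950 - 111/8) - 29158 = 63489/8 - 29158 = -169775/8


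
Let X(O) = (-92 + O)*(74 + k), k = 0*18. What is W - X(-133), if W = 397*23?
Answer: 25781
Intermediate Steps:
k = 0
W = 9131
X(O) = -6808 + 74*O (X(O) = (-92 + O)*(74 + 0) = (-92 + O)*74 = -6808 + 74*O)
W - X(-133) = 9131 - (-6808 + 74*(-133)) = 9131 - (-6808 - 9842) = 9131 - 1*(-16650) = 9131 + 16650 = 25781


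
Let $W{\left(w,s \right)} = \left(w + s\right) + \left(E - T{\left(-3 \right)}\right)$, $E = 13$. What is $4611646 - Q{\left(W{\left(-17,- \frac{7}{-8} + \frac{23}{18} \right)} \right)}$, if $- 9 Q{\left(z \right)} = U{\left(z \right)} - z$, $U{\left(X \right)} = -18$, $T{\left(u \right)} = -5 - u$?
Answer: $\frac{2988345301}{648} \approx 4.6116 \cdot 10^{6}$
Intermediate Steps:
$W{\left(w,s \right)} = 15 + s + w$ ($W{\left(w,s \right)} = \left(w + s\right) + \left(13 - \left(-5 - -3\right)\right) = \left(s + w\right) + \left(13 - \left(-5 + 3\right)\right) = \left(s + w\right) + \left(13 - -2\right) = \left(s + w\right) + \left(13 + 2\right) = \left(s + w\right) + 15 = 15 + s + w$)
$Q{\left(z \right)} = 2 + \frac{z}{9}$ ($Q{\left(z \right)} = - \frac{-18 - z}{9} = 2 + \frac{z}{9}$)
$4611646 - Q{\left(W{\left(-17,- \frac{7}{-8} + \frac{23}{18} \right)} \right)} = 4611646 - \left(2 + \frac{15 + \left(- \frac{7}{-8} + \frac{23}{18}\right) - 17}{9}\right) = 4611646 - \left(2 + \frac{15 + \left(\left(-7\right) \left(- \frac{1}{8}\right) + 23 \cdot \frac{1}{18}\right) - 17}{9}\right) = 4611646 - \left(2 + \frac{15 + \left(\frac{7}{8} + \frac{23}{18}\right) - 17}{9}\right) = 4611646 - \left(2 + \frac{15 + \frac{155}{72} - 17}{9}\right) = 4611646 - \left(2 + \frac{1}{9} \cdot \frac{11}{72}\right) = 4611646 - \left(2 + \frac{11}{648}\right) = 4611646 - \frac{1307}{648} = \frac{2988345301}{648}$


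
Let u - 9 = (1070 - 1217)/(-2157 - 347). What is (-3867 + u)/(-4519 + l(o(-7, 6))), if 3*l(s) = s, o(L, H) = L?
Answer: 28980855/33964256 ≈ 0.85328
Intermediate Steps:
u = 22683/2504 (u = 9 + (1070 - 1217)/(-2157 - 347) = 9 - 147/(-2504) = 9 - 147*(-1/2504) = 9 + 147/2504 = 22683/2504 ≈ 9.0587)
l(s) = s/3
(-3867 + u)/(-4519 + l(o(-7, 6))) = (-3867 + 22683/2504)/(-4519 + (⅓)*(-7)) = -9660285/(2504*(-4519 - 7/3)) = -9660285/(2504*(-13564/3)) = -9660285/2504*(-3/13564) = 28980855/33964256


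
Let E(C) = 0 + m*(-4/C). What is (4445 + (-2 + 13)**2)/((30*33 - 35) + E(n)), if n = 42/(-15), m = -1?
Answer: 10654/2225 ≈ 4.7883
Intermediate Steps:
n = -14/5 (n = 42*(-1/15) = -14/5 ≈ -2.8000)
E(C) = 4/C (E(C) = 0 - (-4)/C = 0 + 4/C = 4/C)
(4445 + (-2 + 13)**2)/((30*33 - 35) + E(n)) = (4445 + (-2 + 13)**2)/((30*33 - 35) + 4/(-14/5)) = (4445 + 11**2)/((990 - 35) + 4*(-5/14)) = (4445 + 121)/(955 - 10/7) = 4566/(6675/7) = 4566*(7/6675) = 10654/2225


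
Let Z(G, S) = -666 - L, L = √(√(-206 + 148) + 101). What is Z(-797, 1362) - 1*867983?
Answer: -868649 - √(101 + I*√58) ≈ -8.6866e+5 - 0.37863*I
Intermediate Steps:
L = √(101 + I*√58) (L = √(√(-58) + 101) = √(I*√58 + 101) = √(101 + I*√58) ≈ 10.057 + 0.37863*I)
Z(G, S) = -666 - √(101 + I*√58)
Z(-797, 1362) - 1*867983 = (-666 - √(101 + I*√58)) - 1*867983 = (-666 - √(101 + I*√58)) - 867983 = -868649 - √(101 + I*√58)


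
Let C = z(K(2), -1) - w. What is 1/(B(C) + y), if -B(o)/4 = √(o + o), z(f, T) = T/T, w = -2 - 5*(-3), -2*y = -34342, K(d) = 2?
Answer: 17171/294843625 + 8*I*√6/294843625 ≈ 5.8238e-5 + 6.6462e-8*I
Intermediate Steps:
y = 17171 (y = -½*(-34342) = 17171)
w = 13 (w = -2 + 15 = 13)
z(f, T) = 1
C = -12 (C = 1 - 1*13 = 1 - 13 = -12)
B(o) = -4*√2*√o (B(o) = -4*√(o + o) = -4*√2*√o)
1/(B(C) + y) = 1/(-4*√2*√(-12) + 17171) = 1/(-4*√2*2*I*√3 + 17171) = 1/(-8*I*√6 + 17171) = 1/(17171 - 8*I*√6)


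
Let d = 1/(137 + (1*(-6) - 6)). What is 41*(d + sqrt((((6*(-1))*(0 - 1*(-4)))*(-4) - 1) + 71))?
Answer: 41/125 + 41*sqrt(166) ≈ 528.58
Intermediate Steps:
d = 1/125 (d = 1/(137 + (-6 - 6)) = 1/(137 - 12) = 1/125 ≈ 0.0080000)
41*(d + sqrt((((6*(-1))*(0 - 1*(-4)))*(-4) - 1) + 71)) = 41*(1/125 + sqrt((((6*(-1))*(0 - 1*(-4)))*(-4) - 1) + 71)) = 41*(1/125 + sqrt((-6*(0 + 4)*(-4) - 1) + 71)) = 41*(1/125 + sqrt((-6*4*(-4) - 1) + 71)) = 41*(1/125 + sqrt((-24*(-4) - 1) + 71)) = 41*(1/125 + sqrt((96 - 1) + 71)) = 41*(1/125 + sqrt(95 + 71)) = 41*(1/125 + sqrt(166)) = 41/125 + 41*sqrt(166)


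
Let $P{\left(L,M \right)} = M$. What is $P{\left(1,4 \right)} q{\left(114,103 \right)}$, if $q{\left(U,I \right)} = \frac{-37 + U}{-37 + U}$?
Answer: $4$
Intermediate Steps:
$q{\left(U,I \right)} = 1$
$P{\left(1,4 \right)} q{\left(114,103 \right)} = 4 \cdot 1 = 4$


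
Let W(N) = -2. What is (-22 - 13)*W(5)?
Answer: 70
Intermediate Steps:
(-22 - 13)*W(5) = (-22 - 13)*(-2) = -35*(-2) = 70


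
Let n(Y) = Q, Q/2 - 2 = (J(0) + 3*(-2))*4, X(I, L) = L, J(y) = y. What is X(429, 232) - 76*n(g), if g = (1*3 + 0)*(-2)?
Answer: 3576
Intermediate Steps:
g = -6 (g = (3 + 0)*(-2) = 3*(-2) = -6)
Q = -44 (Q = 4 + 2*((0 + 3*(-2))*4) = 4 + 2*((0 - 6)*4) = 4 + 2*(-6*4) = 4 + 2*(-24) = 4 - 48 = -44)
n(Y) = -44
X(429, 232) - 76*n(g) = 232 - 76*(-44) = 232 + 3344 = 3576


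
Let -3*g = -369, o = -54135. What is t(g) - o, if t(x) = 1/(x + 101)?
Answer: 12126241/224 ≈ 54135.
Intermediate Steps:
g = 123 (g = -1/3*(-369) = 123)
t(x) = 1/(101 + x)
t(g) - o = 1/(101 + 123) - 1*(-54135) = 1/224 + 54135 = 12126241/224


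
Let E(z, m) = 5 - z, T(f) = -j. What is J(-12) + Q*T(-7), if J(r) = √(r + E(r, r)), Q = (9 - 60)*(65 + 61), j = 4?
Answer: 25704 + √5 ≈ 25706.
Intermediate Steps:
Q = -6426 (Q = -51*126 = -6426)
T(f) = -4 (T(f) = -1*4 = -4)
J(r) = √5 (J(r) = √(r + (5 - r)) = √5)
J(-12) + Q*T(-7) = √5 - 6426*(-4) = √5 + 25704 = 25704 + √5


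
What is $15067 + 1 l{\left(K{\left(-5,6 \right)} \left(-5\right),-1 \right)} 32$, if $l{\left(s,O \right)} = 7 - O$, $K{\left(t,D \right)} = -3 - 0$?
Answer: $15323$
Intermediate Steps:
$K{\left(t,D \right)} = -3$ ($K{\left(t,D \right)} = -3 + 0 = -3$)
$15067 + 1 l{\left(K{\left(-5,6 \right)} \left(-5\right),-1 \right)} 32 = 15067 + 1 \left(7 - -1\right) 32 = 15067 + 1 \left(7 + 1\right) 32 = 15067 + 1 \cdot 8 \cdot 32 = 15067 + 8 \cdot 32 = 15067 + 256 = 15323$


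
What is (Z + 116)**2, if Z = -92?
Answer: 576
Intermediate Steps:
(Z + 116)**2 = (-92 + 116)**2 = 24**2 = 576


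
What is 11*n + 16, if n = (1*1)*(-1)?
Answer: 5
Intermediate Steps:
n = -1 (n = 1*(-1) = -1)
11*n + 16 = 11*(-1) + 16 = -11 + 16 = 5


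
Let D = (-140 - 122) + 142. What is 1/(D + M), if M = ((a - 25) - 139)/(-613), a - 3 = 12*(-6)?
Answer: -613/73327 ≈ -0.0083598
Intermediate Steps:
a = -69 (a = 3 + 12*(-6) = 3 - 72 = -69)
D = -120 (D = -262 + 142 = -120)
M = 233/613 (M = ((-69 - 25) - 139)/(-613) = (-94 - 139)*(-1/613) = -233*(-1/613) = 233/613 ≈ 0.38010)
1/(D + M) = 1/(-120 + 233/613) = 1/(-73327/613) = -613/73327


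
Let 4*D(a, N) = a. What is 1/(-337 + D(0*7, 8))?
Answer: -1/337 ≈ -0.0029674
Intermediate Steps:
D(a, N) = a/4
1/(-337 + D(0*7, 8)) = 1/(-337 + (0*7)/4) = 1/(-337 + (1/4)*0) = 1/(-337 + 0) = 1/(-337) = -1/337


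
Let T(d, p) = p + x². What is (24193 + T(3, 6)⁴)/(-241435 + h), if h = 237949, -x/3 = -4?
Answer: -506274193/3486 ≈ -1.4523e+5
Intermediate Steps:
x = 12 (x = -3*(-4) = 12)
T(d, p) = 144 + p (T(d, p) = p + 12² = p + 144 = 144 + p)
(24193 + T(3, 6)⁴)/(-241435 + h) = (24193 + (144 + 6)⁴)/(-241435 + 237949) = (24193 + 150⁴)/(-3486) = (24193 + 506250000)*(-1/3486) = 506274193*(-1/3486) = -506274193/3486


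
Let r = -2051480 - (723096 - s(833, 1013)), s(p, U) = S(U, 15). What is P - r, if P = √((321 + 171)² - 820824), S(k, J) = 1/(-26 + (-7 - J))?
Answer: 133179649/48 + 2*I*√144690 ≈ 2.7746e+6 + 760.76*I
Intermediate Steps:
S(k, J) = 1/(-33 - J)
s(p, U) = -1/48 (s(p, U) = -1/(33 + 15) = -1/48)
P = 2*I*√144690 (P = √(492² - 820824) = √(242064 - 820824) = √(-578760) = 2*I*√144690 ≈ 760.76*I)
r = -133179649/48 (r = -2051480 - (723096 - 1*(-1/48)) = -2051480 - (723096 + 1/48) = -2051480 - 1*34708609/48 = -2051480 - 34708609/48 = -133179649/48 ≈ -2.7746e+6)
P - r = 2*I*√144690 - 1*(-133179649/48) = 2*I*√144690 + 133179649/48 = 133179649/48 + 2*I*√144690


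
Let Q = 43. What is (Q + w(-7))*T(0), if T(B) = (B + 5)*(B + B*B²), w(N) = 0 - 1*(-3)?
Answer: 0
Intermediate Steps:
w(N) = 3 (w(N) = 0 + 3 = 3)
T(B) = (5 + B)*(B + B³)
(Q + w(-7))*T(0) = (43 + 3)*(0*(5 + 0 + 0³ + 5*0²)) = 46*(0*(5 + 0 + 0 + 5*0)) = 46*(0*(5 + 0 + 0 + 0)) = 46*(0*5) = 46*0 = 0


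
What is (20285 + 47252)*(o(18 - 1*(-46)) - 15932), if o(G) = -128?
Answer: -1084644220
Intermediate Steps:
(20285 + 47252)*(o(18 - 1*(-46)) - 15932) = (20285 + 47252)*(-128 - 15932) = 67537*(-16060) = -1084644220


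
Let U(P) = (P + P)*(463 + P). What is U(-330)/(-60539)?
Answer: 87780/60539 ≈ 1.4500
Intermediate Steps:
U(P) = 2*P*(463 + P) (U(P) = (2*P)*(463 + P) = 2*P*(463 + P))
U(-330)/(-60539) = (2*(-330)*(463 - 330))/(-60539) = (2*(-330)*133)*(-1/60539) = -87780*(-1/60539) = 87780/60539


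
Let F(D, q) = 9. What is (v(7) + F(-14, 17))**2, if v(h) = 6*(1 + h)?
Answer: 3249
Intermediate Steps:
v(h) = 6 + 6*h
(v(7) + F(-14, 17))**2 = ((6 + 6*7) + 9)**2 = ((6 + 42) + 9)**2 = (48 + 9)**2 = 57**2 = 3249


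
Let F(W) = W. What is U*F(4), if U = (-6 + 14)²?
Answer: 256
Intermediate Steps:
U = 64 (U = 8² = 64)
U*F(4) = 64*4 = 256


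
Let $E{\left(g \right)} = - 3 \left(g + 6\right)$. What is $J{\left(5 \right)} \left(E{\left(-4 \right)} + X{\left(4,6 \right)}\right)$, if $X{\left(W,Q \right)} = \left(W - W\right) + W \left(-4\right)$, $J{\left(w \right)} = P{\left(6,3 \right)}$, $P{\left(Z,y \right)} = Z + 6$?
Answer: $-264$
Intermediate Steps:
$P{\left(Z,y \right)} = 6 + Z$
$E{\left(g \right)} = -18 - 3 g$ ($E{\left(g \right)} = - 3 \left(6 + g\right) = -18 - 3 g$)
$J{\left(w \right)} = 12$ ($J{\left(w \right)} = 6 + 6 = 12$)
$X{\left(W,Q \right)} = - 4 W$ ($X{\left(W,Q \right)} = 0 - 4 W = - 4 W$)
$J{\left(5 \right)} \left(E{\left(-4 \right)} + X{\left(4,6 \right)}\right) = 12 \left(\left(-18 - -12\right) - 16\right) = 12 \left(\left(-18 + 12\right) - 16\right) = 12 \left(-6 - 16\right) = 12 \left(-22\right) = -264$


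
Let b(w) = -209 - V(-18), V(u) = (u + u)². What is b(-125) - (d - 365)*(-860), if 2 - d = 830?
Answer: -1027485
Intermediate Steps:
d = -828 (d = 2 - 1*830 = 2 - 830 = -828)
V(u) = 4*u² (V(u) = (2*u)² = 4*u²)
b(w) = -1505 (b(w) = -209 - 4*(-18)² = -209 - 4*324 = -209 - 1*1296 = -209 - 1296 = -1505)
b(-125) - (d - 365)*(-860) = -1505 - (-828 - 365)*(-860) = -1505 - (-1193)*(-860) = -1505 - 1*1025980 = -1505 - 1025980 = -1027485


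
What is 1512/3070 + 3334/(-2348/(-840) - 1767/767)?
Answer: 824366172504/121509065 ≈ 6784.4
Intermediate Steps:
1512/3070 + 3334/(-2348/(-840) - 1767/767) = 1512*(1/3070) + 3334/(-2348*(-1/840) - 1767*1/767) = 756/1535 + 3334/(587/210 - 1767/767) = 756/1535 + 3334/(79159/161070) = 756/1535 + 3334*(161070/79159) = 756/1535 + 537007380/79159 = 824366172504/121509065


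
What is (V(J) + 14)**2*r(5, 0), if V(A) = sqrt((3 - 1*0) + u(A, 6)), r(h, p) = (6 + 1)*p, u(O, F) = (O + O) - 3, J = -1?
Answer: 0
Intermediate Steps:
u(O, F) = -3 + 2*O (u(O, F) = 2*O - 3 = -3 + 2*O)
r(h, p) = 7*p
V(A) = sqrt(2)*sqrt(A) (V(A) = sqrt((3 - 1*0) + (-3 + 2*A)) = sqrt((3 + 0) + (-3 + 2*A)) = sqrt(3 + (-3 + 2*A)) = sqrt(2*A) = sqrt(2)*sqrt(A))
(V(J) + 14)**2*r(5, 0) = (sqrt(2)*sqrt(-1) + 14)**2*(7*0) = (sqrt(2)*I + 14)**2*0 = (I*sqrt(2) + 14)**2*0 = (14 + I*sqrt(2))**2*0 = 0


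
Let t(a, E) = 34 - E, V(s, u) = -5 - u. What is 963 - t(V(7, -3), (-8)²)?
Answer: 993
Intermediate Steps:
963 - t(V(7, -3), (-8)²) = 963 - (34 - 1*(-8)²) = 963 - (34 - 1*64) = 963 - (34 - 64) = 963 - 1*(-30) = 963 + 30 = 993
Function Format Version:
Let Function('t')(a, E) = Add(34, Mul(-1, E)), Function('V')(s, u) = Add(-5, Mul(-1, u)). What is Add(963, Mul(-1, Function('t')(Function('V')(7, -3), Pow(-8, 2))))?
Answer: 993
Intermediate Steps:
Add(963, Mul(-1, Function('t')(Function('V')(7, -3), Pow(-8, 2)))) = Add(963, Mul(-1, Add(34, Mul(-1, Pow(-8, 2))))) = Add(963, Mul(-1, Add(34, Mul(-1, 64)))) = Add(963, Mul(-1, Add(34, -64))) = Add(963, Mul(-1, -30)) = Add(963, 30) = 993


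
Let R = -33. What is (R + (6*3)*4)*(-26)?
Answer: -1014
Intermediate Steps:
(R + (6*3)*4)*(-26) = (-33 + (6*3)*4)*(-26) = (-33 + 18*4)*(-26) = (-33 + 72)*(-26) = 39*(-26) = -1014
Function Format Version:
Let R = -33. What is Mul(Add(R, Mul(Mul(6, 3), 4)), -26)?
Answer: -1014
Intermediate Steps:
Mul(Add(R, Mul(Mul(6, 3), 4)), -26) = Mul(Add(-33, Mul(Mul(6, 3), 4)), -26) = Mul(Add(-33, Mul(18, 4)), -26) = Mul(Add(-33, 72), -26) = Mul(39, -26) = -1014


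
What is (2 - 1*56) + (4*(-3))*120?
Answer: -1494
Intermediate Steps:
(2 - 1*56) + (4*(-3))*120 = (2 - 56) - 12*120 = -54 - 1440 = -1494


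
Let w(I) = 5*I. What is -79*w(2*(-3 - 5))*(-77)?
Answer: -486640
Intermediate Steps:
-79*w(2*(-3 - 5))*(-77) = -395*2*(-3 - 5)*(-77) = -395*2*(-8)*(-77) = -395*(-16)*(-77) = -79*(-80)*(-77) = 6320*(-77) = -486640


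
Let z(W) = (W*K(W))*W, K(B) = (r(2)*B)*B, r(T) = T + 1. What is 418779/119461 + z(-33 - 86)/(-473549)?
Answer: -71669635833072/56570637089 ≈ -1266.9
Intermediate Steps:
r(T) = 1 + T
K(B) = 3*B² (K(B) = ((1 + 2)*B)*B = (3*B)*B = 3*B²)
z(W) = 3*W⁴ (z(W) = (W*(3*W²))*W = (3*W³)*W = 3*W⁴)
418779/119461 + z(-33 - 86)/(-473549) = 418779/119461 + (3*(-33 - 86)⁴)/(-473549) = 418779*(1/119461) + (3*(-119)⁴)*(-1/473549) = 418779/119461 + (3*200533921)*(-1/473549) = 418779/119461 + 601601763*(-1/473549) = 418779/119461 - 601601763/473549 = -71669635833072/56570637089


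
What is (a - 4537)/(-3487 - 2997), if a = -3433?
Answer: 3985/3242 ≈ 1.2292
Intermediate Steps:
(a - 4537)/(-3487 - 2997) = (-3433 - 4537)/(-3487 - 2997) = -7970/(-6484) = -7970*(-1/6484) = 3985/3242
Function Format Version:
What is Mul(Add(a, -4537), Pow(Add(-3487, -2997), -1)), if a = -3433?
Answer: Rational(3985, 3242) ≈ 1.2292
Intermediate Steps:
Mul(Add(a, -4537), Pow(Add(-3487, -2997), -1)) = Mul(Add(-3433, -4537), Pow(Add(-3487, -2997), -1)) = Mul(-7970, Pow(-6484, -1)) = Mul(-7970, Rational(-1, 6484)) = Rational(3985, 3242)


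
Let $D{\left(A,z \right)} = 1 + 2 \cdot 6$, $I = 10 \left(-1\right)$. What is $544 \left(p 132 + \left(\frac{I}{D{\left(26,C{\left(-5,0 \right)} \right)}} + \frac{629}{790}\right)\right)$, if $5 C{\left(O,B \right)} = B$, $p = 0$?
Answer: $\frac{75344}{5135} \approx 14.673$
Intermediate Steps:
$C{\left(O,B \right)} = \frac{B}{5}$
$I = -10$
$D{\left(A,z \right)} = 13$ ($D{\left(A,z \right)} = 1 + 12 = 13$)
$544 \left(p 132 + \left(\frac{I}{D{\left(26,C{\left(-5,0 \right)} \right)}} + \frac{629}{790}\right)\right) = 544 \left(0 \cdot 132 + \left(- \frac{10}{13} + \frac{629}{790}\right)\right) = 544 \left(0 + \left(\left(-10\right) \frac{1}{13} + 629 \cdot \frac{1}{790}\right)\right) = 544 \left(0 + \left(- \frac{10}{13} + \frac{629}{790}\right)\right) = 544 \left(0 + \frac{277}{10270}\right) = 544 \cdot \frac{277}{10270} = \frac{75344}{5135}$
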